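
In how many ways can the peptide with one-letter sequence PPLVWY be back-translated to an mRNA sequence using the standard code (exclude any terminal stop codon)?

Pro: 4 codons.
Pro: 4 codons.
Leu: 6 codons.
Val: 4 codons.
Trp: 1 codon.
Tyr: 2 codons.
4 × 4 × 6 × 4 × 1 × 2 = 768.

768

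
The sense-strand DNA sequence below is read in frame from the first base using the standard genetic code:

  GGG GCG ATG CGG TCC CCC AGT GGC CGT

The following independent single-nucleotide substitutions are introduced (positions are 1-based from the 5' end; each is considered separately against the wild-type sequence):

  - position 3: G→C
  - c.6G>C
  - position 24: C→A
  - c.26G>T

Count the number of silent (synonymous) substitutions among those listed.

3

Codon 1: GGG (Gly) → GGC (Gly) — synonymous.
Codon 2: GCG (Ala) → GCC (Ala) — synonymous.
Codon 8: GGC (Gly) → GGA (Gly) — synonymous.
Codon 9: CGT (Arg) → CTT (Leu) — missense.
Synonymous: 3 of 4.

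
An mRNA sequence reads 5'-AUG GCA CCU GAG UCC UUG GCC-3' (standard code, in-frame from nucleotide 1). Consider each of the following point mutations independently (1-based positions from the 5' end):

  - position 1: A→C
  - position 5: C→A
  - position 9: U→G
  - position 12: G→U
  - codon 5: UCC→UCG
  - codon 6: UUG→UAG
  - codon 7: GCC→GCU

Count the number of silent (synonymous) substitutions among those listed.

Codon 1: AUG (Met) → CUG (Leu) — missense.
Codon 2: GCA (Ala) → GAA (Glu) — missense.
Codon 3: CCU (Pro) → CCG (Pro) — synonymous.
Codon 4: GAG (Glu) → GAU (Asp) — missense.
Codon 5: UCC (Ser) → UCG (Ser) — synonymous.
Codon 6: UUG (Leu) → UAG (Stop) — nonsense.
Codon 7: GCC (Ala) → GCU (Ala) — synonymous.
Synonymous: 3 of 7.

3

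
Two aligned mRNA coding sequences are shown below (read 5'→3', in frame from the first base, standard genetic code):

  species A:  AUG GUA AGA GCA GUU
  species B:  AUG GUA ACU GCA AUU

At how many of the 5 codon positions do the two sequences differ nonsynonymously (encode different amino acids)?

2

Codon 1: AUG Met / AUG Met — identical.
Codon 2: GUA Val / GUA Val — identical.
Codon 3: AGA Arg / ACU Thr — nonsynonymous.
Codon 4: GCA Ala / GCA Ala — identical.
Codon 5: GUU Val / AUU Ile — nonsynonymous.
Nonsynonymous differences: 2.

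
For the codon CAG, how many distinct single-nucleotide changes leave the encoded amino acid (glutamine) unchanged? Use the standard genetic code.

Position 1: none → 0 synonymous.
Position 2: none → 0 synonymous.
Position 3: CAA → 1 synonymous.
Total: 0 + 0 + 1 = 1.

1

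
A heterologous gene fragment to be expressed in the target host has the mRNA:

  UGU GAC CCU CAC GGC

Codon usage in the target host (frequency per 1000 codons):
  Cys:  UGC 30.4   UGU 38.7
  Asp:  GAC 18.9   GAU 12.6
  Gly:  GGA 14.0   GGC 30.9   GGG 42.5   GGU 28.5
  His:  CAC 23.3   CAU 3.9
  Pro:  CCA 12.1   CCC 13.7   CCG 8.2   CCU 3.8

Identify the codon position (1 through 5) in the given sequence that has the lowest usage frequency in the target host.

Codon 1 UGU (Cys): 38.7 per 1000.
Codon 2 GAC (Asp): 18.9 per 1000.
Codon 3 CCU (Pro): 3.8 per 1000.
Codon 4 CAC (His): 23.3 per 1000.
Codon 5 GGC (Gly): 30.9 per 1000.
Lowest frequency is 3.8 at codon 3.

3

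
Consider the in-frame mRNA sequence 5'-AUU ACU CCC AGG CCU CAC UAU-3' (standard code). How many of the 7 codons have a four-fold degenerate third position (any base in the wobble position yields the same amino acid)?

Codon 1 AUU (Ile): third position 3-fold.
Codon 2 ACU (Thr): third position 4-fold.
Codon 3 CCC (Pro): third position 4-fold.
Codon 4 AGG (Arg): third position 2-fold.
Codon 5 CCU (Pro): third position 4-fold.
Codon 6 CAC (His): third position 2-fold.
Codon 7 UAU (Tyr): third position 2-fold.
Four-fold degenerate third positions: 3.

3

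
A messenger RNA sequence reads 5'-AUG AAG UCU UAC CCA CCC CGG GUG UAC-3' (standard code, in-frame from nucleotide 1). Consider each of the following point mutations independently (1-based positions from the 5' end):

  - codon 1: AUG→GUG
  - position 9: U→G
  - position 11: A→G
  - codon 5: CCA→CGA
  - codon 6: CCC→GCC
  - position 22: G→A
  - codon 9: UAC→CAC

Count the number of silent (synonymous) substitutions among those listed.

Codon 1: AUG (Met) → GUG (Val) — missense.
Codon 3: UCU (Ser) → UCG (Ser) — synonymous.
Codon 4: UAC (Tyr) → UGC (Cys) — missense.
Codon 5: CCA (Pro) → CGA (Arg) — missense.
Codon 6: CCC (Pro) → GCC (Ala) — missense.
Codon 8: GUG (Val) → AUG (Met) — missense.
Codon 9: UAC (Tyr) → CAC (His) — missense.
Synonymous: 1 of 7.

1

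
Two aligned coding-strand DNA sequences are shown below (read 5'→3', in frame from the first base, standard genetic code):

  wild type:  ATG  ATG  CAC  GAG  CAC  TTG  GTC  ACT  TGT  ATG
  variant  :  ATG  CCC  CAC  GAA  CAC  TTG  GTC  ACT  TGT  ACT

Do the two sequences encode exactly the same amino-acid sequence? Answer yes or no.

no

Codon 1: ATG Met / ATG Met — identical.
Codon 2: ATG Met / CCC Pro — nonsynonymous.
Codon 3: CAC His / CAC His — identical.
Codon 4: GAG Glu / GAA Glu — synonymous.
Codon 5: CAC His / CAC His — identical.
Codon 6: TTG Leu / TTG Leu — identical.
Codon 7: GTC Val / GTC Val — identical.
Codon 8: ACT Thr / ACT Thr — identical.
Codon 9: TGT Cys / TGT Cys — identical.
Codon 10: ATG Met / ACT Thr — nonsynonymous.
Nonsynonymous differences: 2 → different protein.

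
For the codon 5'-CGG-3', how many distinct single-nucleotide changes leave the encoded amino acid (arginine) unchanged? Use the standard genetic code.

4

Position 1: AGG → 1 synonymous.
Position 2: none → 0 synonymous.
Position 3: CGT, CGC, CGA → 3 synonymous.
Total: 1 + 0 + 3 = 4.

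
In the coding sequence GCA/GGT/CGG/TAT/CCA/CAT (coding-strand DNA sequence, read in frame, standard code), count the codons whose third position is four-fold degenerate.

Codon 1 GCA (Ala): third position 4-fold.
Codon 2 GGT (Gly): third position 4-fold.
Codon 3 CGG (Arg): third position 4-fold.
Codon 4 TAT (Tyr): third position 2-fold.
Codon 5 CCA (Pro): third position 4-fold.
Codon 6 CAT (His): third position 2-fold.
Four-fold degenerate third positions: 4.

4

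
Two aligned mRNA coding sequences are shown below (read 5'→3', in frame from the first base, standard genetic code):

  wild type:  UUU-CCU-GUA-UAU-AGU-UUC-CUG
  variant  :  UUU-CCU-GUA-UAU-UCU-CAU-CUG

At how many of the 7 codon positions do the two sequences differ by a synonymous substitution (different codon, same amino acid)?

Codon 1: UUU Phe / UUU Phe — identical.
Codon 2: CCU Pro / CCU Pro — identical.
Codon 3: GUA Val / GUA Val — identical.
Codon 4: UAU Tyr / UAU Tyr — identical.
Codon 5: AGU Ser / UCU Ser — synonymous.
Codon 6: UUC Phe / CAU His — nonsynonymous.
Codon 7: CUG Leu / CUG Leu — identical.
Synonymous differences: 1.

1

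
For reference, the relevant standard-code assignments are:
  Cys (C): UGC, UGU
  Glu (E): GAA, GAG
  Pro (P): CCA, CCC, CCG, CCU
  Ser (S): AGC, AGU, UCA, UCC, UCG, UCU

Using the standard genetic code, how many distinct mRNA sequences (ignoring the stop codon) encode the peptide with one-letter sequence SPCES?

576

Ser: 6 codons.
Pro: 4 codons.
Cys: 2 codons.
Glu: 2 codons.
Ser: 6 codons.
6 × 4 × 2 × 2 × 6 = 576.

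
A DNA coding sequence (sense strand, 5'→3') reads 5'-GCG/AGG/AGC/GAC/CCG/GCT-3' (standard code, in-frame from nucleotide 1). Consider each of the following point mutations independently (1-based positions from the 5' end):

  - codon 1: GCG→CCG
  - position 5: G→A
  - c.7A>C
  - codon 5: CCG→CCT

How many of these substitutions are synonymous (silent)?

Codon 1: GCG (Ala) → CCG (Pro) — missense.
Codon 2: AGG (Arg) → AAG (Lys) — missense.
Codon 3: AGC (Ser) → CGC (Arg) — missense.
Codon 5: CCG (Pro) → CCT (Pro) — synonymous.
Synonymous: 1 of 4.

1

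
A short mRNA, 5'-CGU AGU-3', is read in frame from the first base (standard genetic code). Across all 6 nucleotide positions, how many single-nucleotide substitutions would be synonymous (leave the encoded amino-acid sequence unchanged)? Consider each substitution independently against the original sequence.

Codon 1 (CGU, Arg): 3 synonymous substitutions.
Codon 2 (AGU, Ser): 1 synonymous substitution.
Total: 3 + 1 = 4.

4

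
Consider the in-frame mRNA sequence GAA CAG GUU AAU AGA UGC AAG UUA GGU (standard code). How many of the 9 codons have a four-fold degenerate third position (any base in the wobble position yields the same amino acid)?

2

Codon 1 GAA (Glu): third position 2-fold.
Codon 2 CAG (Gln): third position 2-fold.
Codon 3 GUU (Val): third position 4-fold.
Codon 4 AAU (Asn): third position 2-fold.
Codon 5 AGA (Arg): third position 2-fold.
Codon 6 UGC (Cys): third position 2-fold.
Codon 7 AAG (Lys): third position 2-fold.
Codon 8 UUA (Leu): third position 2-fold.
Codon 9 GGU (Gly): third position 4-fold.
Four-fold degenerate third positions: 2.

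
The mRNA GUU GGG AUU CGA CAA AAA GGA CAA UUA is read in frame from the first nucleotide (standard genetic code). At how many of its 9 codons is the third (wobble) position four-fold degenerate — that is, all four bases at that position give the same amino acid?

4

Codon 1 GUU (Val): third position 4-fold.
Codon 2 GGG (Gly): third position 4-fold.
Codon 3 AUU (Ile): third position 3-fold.
Codon 4 CGA (Arg): third position 4-fold.
Codon 5 CAA (Gln): third position 2-fold.
Codon 6 AAA (Lys): third position 2-fold.
Codon 7 GGA (Gly): third position 4-fold.
Codon 8 CAA (Gln): third position 2-fold.
Codon 9 UUA (Leu): third position 2-fold.
Four-fold degenerate third positions: 4.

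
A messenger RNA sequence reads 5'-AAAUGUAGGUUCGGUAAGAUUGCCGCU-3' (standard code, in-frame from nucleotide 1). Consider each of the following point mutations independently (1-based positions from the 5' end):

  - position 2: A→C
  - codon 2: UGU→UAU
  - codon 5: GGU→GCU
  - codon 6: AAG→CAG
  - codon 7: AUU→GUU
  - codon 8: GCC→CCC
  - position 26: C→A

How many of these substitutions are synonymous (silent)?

Codon 1: AAA (Lys) → ACA (Thr) — missense.
Codon 2: UGU (Cys) → UAU (Tyr) — missense.
Codon 5: GGU (Gly) → GCU (Ala) — missense.
Codon 6: AAG (Lys) → CAG (Gln) — missense.
Codon 7: AUU (Ile) → GUU (Val) — missense.
Codon 8: GCC (Ala) → CCC (Pro) — missense.
Codon 9: GCU (Ala) → GAU (Asp) — missense.
Synonymous: 0 of 7.

0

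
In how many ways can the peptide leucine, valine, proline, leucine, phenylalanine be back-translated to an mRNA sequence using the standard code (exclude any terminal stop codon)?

Leu: 6 codons.
Val: 4 codons.
Pro: 4 codons.
Leu: 6 codons.
Phe: 2 codons.
6 × 4 × 4 × 6 × 2 = 1152.

1152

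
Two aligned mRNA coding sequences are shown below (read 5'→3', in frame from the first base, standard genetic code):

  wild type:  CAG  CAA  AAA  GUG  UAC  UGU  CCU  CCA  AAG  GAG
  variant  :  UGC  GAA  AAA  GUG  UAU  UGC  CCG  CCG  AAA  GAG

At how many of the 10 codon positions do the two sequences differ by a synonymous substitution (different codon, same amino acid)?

Codon 1: CAG Gln / UGC Cys — nonsynonymous.
Codon 2: CAA Gln / GAA Glu — nonsynonymous.
Codon 3: AAA Lys / AAA Lys — identical.
Codon 4: GUG Val / GUG Val — identical.
Codon 5: UAC Tyr / UAU Tyr — synonymous.
Codon 6: UGU Cys / UGC Cys — synonymous.
Codon 7: CCU Pro / CCG Pro — synonymous.
Codon 8: CCA Pro / CCG Pro — synonymous.
Codon 9: AAG Lys / AAA Lys — synonymous.
Codon 10: GAG Glu / GAG Glu — identical.
Synonymous differences: 5.

5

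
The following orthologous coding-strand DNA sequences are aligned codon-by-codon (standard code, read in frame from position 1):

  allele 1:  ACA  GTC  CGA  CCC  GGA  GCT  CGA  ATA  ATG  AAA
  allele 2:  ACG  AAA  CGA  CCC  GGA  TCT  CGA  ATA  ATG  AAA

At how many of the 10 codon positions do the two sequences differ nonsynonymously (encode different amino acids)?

2

Codon 1: ACA Thr / ACG Thr — synonymous.
Codon 2: GTC Val / AAA Lys — nonsynonymous.
Codon 3: CGA Arg / CGA Arg — identical.
Codon 4: CCC Pro / CCC Pro — identical.
Codon 5: GGA Gly / GGA Gly — identical.
Codon 6: GCT Ala / TCT Ser — nonsynonymous.
Codon 7: CGA Arg / CGA Arg — identical.
Codon 8: ATA Ile / ATA Ile — identical.
Codon 9: ATG Met / ATG Met — identical.
Codon 10: AAA Lys / AAA Lys — identical.
Nonsynonymous differences: 2.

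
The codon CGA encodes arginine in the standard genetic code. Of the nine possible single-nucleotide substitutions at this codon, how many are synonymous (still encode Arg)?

Position 1: AGA → 1 synonymous.
Position 2: none → 0 synonymous.
Position 3: CGT, CGC, CGG → 3 synonymous.
Total: 1 + 0 + 3 = 4.

4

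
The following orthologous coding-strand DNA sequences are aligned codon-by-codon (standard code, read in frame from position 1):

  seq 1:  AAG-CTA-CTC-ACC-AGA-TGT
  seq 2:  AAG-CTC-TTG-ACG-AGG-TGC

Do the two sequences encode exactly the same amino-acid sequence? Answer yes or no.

yes

Codon 1: AAG Lys / AAG Lys — identical.
Codon 2: CTA Leu / CTC Leu — synonymous.
Codon 3: CTC Leu / TTG Leu — synonymous.
Codon 4: ACC Thr / ACG Thr — synonymous.
Codon 5: AGA Arg / AGG Arg — synonymous.
Codon 6: TGT Cys / TGC Cys — synonymous.
Nonsynonymous differences: 0 → same protein.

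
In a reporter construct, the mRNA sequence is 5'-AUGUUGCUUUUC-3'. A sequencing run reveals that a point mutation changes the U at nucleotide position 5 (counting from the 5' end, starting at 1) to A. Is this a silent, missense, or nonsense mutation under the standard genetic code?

nonsense

Position 5 falls in codon 2: UUG → Leu.
After the substitution the codon is UAG → Stop.
The new codon is a stop codon, so this is a nonsense mutation.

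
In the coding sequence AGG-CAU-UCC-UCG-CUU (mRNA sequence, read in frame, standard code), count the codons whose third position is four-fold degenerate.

Codon 1 AGG (Arg): third position 2-fold.
Codon 2 CAU (His): third position 2-fold.
Codon 3 UCC (Ser): third position 4-fold.
Codon 4 UCG (Ser): third position 4-fold.
Codon 5 CUU (Leu): third position 4-fold.
Four-fold degenerate third positions: 3.

3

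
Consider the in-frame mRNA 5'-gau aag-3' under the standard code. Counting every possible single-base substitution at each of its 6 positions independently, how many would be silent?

2

Codon 1 (GAU, Asp): 1 synonymous substitution.
Codon 2 (AAG, Lys): 1 synonymous substitution.
Total: 1 + 1 = 2.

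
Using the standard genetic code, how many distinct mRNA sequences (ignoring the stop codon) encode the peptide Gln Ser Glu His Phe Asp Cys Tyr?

Gln: 2 codons.
Ser: 6 codons.
Glu: 2 codons.
His: 2 codons.
Phe: 2 codons.
Asp: 2 codons.
Cys: 2 codons.
Tyr: 2 codons.
2 × 6 × 2 × 2 × 2 × 2 × 2 × 2 = 768.

768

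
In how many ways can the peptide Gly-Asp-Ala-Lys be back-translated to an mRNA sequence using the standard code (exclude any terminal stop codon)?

Gly: 4 codons.
Asp: 2 codons.
Ala: 4 codons.
Lys: 2 codons.
4 × 2 × 4 × 2 = 64.

64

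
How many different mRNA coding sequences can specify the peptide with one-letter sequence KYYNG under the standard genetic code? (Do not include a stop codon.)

64

Lys: 2 codons.
Tyr: 2 codons.
Tyr: 2 codons.
Asn: 2 codons.
Gly: 4 codons.
2 × 2 × 2 × 2 × 4 = 64.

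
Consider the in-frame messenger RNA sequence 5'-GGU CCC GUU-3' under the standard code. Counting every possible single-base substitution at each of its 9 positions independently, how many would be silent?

9

Codon 1 (GGU, Gly): 3 synonymous substitutions.
Codon 2 (CCC, Pro): 3 synonymous substitutions.
Codon 3 (GUU, Val): 3 synonymous substitutions.
Total: 3 + 3 + 3 = 9.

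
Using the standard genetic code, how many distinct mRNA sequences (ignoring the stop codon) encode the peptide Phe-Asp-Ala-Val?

64

Phe: 2 codons.
Asp: 2 codons.
Ala: 4 codons.
Val: 4 codons.
2 × 2 × 4 × 4 = 64.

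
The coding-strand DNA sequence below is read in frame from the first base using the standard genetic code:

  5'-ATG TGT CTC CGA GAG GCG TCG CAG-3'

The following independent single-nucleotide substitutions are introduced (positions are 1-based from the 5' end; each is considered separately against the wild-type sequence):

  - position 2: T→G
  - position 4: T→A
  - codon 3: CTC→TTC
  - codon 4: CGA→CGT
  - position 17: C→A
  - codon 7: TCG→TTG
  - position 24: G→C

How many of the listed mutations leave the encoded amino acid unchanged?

1

Codon 1: ATG (Met) → AGG (Arg) — missense.
Codon 2: TGT (Cys) → AGT (Ser) — missense.
Codon 3: CTC (Leu) → TTC (Phe) — missense.
Codon 4: CGA (Arg) → CGT (Arg) — synonymous.
Codon 6: GCG (Ala) → GAG (Glu) — missense.
Codon 7: TCG (Ser) → TTG (Leu) — missense.
Codon 8: CAG (Gln) → CAC (His) — missense.
Synonymous: 1 of 7.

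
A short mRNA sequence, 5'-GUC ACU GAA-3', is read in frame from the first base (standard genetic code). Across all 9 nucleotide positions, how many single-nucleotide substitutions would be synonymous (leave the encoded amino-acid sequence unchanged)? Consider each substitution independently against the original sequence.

7

Codon 1 (GUC, Val): 3 synonymous substitutions.
Codon 2 (ACU, Thr): 3 synonymous substitutions.
Codon 3 (GAA, Glu): 1 synonymous substitution.
Total: 3 + 3 + 1 = 7.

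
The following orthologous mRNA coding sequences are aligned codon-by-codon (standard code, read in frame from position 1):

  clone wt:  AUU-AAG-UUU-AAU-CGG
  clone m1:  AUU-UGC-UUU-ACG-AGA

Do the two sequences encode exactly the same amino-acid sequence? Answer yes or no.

Codon 1: AUU Ile / AUU Ile — identical.
Codon 2: AAG Lys / UGC Cys — nonsynonymous.
Codon 3: UUU Phe / UUU Phe — identical.
Codon 4: AAU Asn / ACG Thr — nonsynonymous.
Codon 5: CGG Arg / AGA Arg — synonymous.
Nonsynonymous differences: 2 → different protein.

no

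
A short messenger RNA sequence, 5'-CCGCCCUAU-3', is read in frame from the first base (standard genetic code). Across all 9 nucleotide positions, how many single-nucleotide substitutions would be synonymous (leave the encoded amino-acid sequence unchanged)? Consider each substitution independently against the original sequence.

7

Codon 1 (CCG, Pro): 3 synonymous substitutions.
Codon 2 (CCC, Pro): 3 synonymous substitutions.
Codon 3 (UAU, Tyr): 1 synonymous substitution.
Total: 3 + 3 + 1 = 7.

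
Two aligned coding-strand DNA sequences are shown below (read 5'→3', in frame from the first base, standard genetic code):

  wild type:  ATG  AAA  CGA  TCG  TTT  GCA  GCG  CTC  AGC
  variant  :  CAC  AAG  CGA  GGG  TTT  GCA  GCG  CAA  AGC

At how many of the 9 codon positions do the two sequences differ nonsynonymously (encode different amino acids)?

3

Codon 1: ATG Met / CAC His — nonsynonymous.
Codon 2: AAA Lys / AAG Lys — synonymous.
Codon 3: CGA Arg / CGA Arg — identical.
Codon 4: TCG Ser / GGG Gly — nonsynonymous.
Codon 5: TTT Phe / TTT Phe — identical.
Codon 6: GCA Ala / GCA Ala — identical.
Codon 7: GCG Ala / GCG Ala — identical.
Codon 8: CTC Leu / CAA Gln — nonsynonymous.
Codon 9: AGC Ser / AGC Ser — identical.
Nonsynonymous differences: 3.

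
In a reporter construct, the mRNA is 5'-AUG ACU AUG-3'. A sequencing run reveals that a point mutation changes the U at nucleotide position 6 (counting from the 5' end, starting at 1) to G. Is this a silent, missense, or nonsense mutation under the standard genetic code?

silent

Position 6 falls in codon 2: ACU → Thr.
After the substitution the codon is ACG → Thr.
Both encode Thr, so the change is synonymous.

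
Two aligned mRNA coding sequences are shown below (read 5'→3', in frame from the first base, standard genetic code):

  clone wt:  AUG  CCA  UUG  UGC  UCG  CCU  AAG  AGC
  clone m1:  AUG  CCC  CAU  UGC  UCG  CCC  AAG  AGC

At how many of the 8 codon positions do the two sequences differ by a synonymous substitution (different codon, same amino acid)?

2

Codon 1: AUG Met / AUG Met — identical.
Codon 2: CCA Pro / CCC Pro — synonymous.
Codon 3: UUG Leu / CAU His — nonsynonymous.
Codon 4: UGC Cys / UGC Cys — identical.
Codon 5: UCG Ser / UCG Ser — identical.
Codon 6: CCU Pro / CCC Pro — synonymous.
Codon 7: AAG Lys / AAG Lys — identical.
Codon 8: AGC Ser / AGC Ser — identical.
Synonymous differences: 2.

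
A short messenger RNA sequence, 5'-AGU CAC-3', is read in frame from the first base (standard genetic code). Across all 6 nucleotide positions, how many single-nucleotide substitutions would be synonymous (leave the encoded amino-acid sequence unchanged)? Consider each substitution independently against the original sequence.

2

Codon 1 (AGU, Ser): 1 synonymous substitution.
Codon 2 (CAC, His): 1 synonymous substitution.
Total: 1 + 1 = 2.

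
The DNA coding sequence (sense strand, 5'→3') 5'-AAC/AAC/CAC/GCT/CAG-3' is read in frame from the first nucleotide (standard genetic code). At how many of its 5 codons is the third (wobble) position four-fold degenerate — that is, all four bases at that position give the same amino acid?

Codon 1 AAC (Asn): third position 2-fold.
Codon 2 AAC (Asn): third position 2-fold.
Codon 3 CAC (His): third position 2-fold.
Codon 4 GCT (Ala): third position 4-fold.
Codon 5 CAG (Gln): third position 2-fold.
Four-fold degenerate third positions: 1.

1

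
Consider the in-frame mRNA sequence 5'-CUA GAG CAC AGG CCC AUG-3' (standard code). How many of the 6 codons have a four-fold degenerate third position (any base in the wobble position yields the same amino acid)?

2

Codon 1 CUA (Leu): third position 4-fold.
Codon 2 GAG (Glu): third position 2-fold.
Codon 3 CAC (His): third position 2-fold.
Codon 4 AGG (Arg): third position 2-fold.
Codon 5 CCC (Pro): third position 4-fold.
Codon 6 AUG (Met): third position 1-fold.
Four-fold degenerate third positions: 2.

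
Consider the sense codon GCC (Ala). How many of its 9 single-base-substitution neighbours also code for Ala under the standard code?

Position 1: none → 0 synonymous.
Position 2: none → 0 synonymous.
Position 3: GCU, GCA, GCG → 3 synonymous.
Total: 0 + 0 + 3 = 3.

3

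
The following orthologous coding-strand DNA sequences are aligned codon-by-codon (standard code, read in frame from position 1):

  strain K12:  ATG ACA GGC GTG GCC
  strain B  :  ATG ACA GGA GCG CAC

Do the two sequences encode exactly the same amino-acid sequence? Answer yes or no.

no

Codon 1: ATG Met / ATG Met — identical.
Codon 2: ACA Thr / ACA Thr — identical.
Codon 3: GGC Gly / GGA Gly — synonymous.
Codon 4: GTG Val / GCG Ala — nonsynonymous.
Codon 5: GCC Ala / CAC His — nonsynonymous.
Nonsynonymous differences: 2 → different protein.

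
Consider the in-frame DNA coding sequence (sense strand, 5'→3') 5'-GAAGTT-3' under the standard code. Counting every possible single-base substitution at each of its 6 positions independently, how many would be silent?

Codon 1 (GAA, Glu): 1 synonymous substitution.
Codon 2 (GTT, Val): 3 synonymous substitutions.
Total: 1 + 3 = 4.

4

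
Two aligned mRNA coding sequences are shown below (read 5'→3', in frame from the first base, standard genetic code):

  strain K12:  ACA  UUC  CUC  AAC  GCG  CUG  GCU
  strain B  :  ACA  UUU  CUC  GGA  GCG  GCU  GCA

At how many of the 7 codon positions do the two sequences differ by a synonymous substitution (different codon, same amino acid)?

2

Codon 1: ACA Thr / ACA Thr — identical.
Codon 2: UUC Phe / UUU Phe — synonymous.
Codon 3: CUC Leu / CUC Leu — identical.
Codon 4: AAC Asn / GGA Gly — nonsynonymous.
Codon 5: GCG Ala / GCG Ala — identical.
Codon 6: CUG Leu / GCU Ala — nonsynonymous.
Codon 7: GCU Ala / GCA Ala — synonymous.
Synonymous differences: 2.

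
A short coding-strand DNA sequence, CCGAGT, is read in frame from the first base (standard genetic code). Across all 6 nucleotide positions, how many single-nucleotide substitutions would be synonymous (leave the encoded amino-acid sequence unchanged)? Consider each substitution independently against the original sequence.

Codon 1 (CCG, Pro): 3 synonymous substitutions.
Codon 2 (AGT, Ser): 1 synonymous substitution.
Total: 3 + 1 = 4.

4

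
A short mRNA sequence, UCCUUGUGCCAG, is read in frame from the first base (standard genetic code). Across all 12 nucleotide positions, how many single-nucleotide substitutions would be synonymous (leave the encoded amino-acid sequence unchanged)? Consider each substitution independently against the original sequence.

Codon 1 (UCC, Ser): 3 synonymous substitutions.
Codon 2 (UUG, Leu): 2 synonymous substitutions.
Codon 3 (UGC, Cys): 1 synonymous substitution.
Codon 4 (CAG, Gln): 1 synonymous substitution.
Total: 3 + 2 + 1 + 1 = 7.

7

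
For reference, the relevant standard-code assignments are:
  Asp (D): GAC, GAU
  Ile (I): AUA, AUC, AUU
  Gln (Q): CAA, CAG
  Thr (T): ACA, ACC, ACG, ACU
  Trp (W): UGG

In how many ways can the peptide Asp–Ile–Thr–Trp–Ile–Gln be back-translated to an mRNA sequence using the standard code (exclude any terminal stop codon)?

Asp: 2 codons.
Ile: 3 codons.
Thr: 4 codons.
Trp: 1 codon.
Ile: 3 codons.
Gln: 2 codons.
2 × 3 × 4 × 1 × 3 × 2 = 144.

144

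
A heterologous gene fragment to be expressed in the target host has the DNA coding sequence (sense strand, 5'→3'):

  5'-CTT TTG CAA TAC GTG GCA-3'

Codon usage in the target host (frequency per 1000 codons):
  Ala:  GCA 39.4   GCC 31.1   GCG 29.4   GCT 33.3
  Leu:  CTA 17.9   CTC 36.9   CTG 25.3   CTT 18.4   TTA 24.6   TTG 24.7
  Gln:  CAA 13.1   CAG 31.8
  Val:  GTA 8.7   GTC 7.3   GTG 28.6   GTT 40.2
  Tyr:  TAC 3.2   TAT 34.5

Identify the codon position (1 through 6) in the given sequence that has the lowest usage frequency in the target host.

Codon 1 CTT (Leu): 18.4 per 1000.
Codon 2 TTG (Leu): 24.7 per 1000.
Codon 3 CAA (Gln): 13.1 per 1000.
Codon 4 TAC (Tyr): 3.2 per 1000.
Codon 5 GTG (Val): 28.6 per 1000.
Codon 6 GCA (Ala): 39.4 per 1000.
Lowest frequency is 3.2 at codon 4.

4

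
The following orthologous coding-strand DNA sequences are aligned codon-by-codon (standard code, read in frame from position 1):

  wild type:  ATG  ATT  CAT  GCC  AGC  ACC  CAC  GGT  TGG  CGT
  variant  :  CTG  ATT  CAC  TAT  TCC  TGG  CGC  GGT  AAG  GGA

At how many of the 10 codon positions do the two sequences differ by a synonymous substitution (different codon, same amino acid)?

2

Codon 1: ATG Met / CTG Leu — nonsynonymous.
Codon 2: ATT Ile / ATT Ile — identical.
Codon 3: CAT His / CAC His — synonymous.
Codon 4: GCC Ala / TAT Tyr — nonsynonymous.
Codon 5: AGC Ser / TCC Ser — synonymous.
Codon 6: ACC Thr / TGG Trp — nonsynonymous.
Codon 7: CAC His / CGC Arg — nonsynonymous.
Codon 8: GGT Gly / GGT Gly — identical.
Codon 9: TGG Trp / AAG Lys — nonsynonymous.
Codon 10: CGT Arg / GGA Gly — nonsynonymous.
Synonymous differences: 2.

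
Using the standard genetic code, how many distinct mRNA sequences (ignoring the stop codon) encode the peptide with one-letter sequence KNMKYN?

32

Lys: 2 codons.
Asn: 2 codons.
Met: 1 codon.
Lys: 2 codons.
Tyr: 2 codons.
Asn: 2 codons.
2 × 2 × 1 × 2 × 2 × 2 = 32.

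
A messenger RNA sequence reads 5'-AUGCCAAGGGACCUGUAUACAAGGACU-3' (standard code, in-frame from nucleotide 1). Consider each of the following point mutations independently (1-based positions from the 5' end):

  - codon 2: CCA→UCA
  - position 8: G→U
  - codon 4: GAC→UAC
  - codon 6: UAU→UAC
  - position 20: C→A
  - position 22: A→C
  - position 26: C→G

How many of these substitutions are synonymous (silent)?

Codon 2: CCA (Pro) → UCA (Ser) — missense.
Codon 3: AGG (Arg) → AUG (Met) — missense.
Codon 4: GAC (Asp) → UAC (Tyr) — missense.
Codon 6: UAU (Tyr) → UAC (Tyr) — synonymous.
Codon 7: ACA (Thr) → AAA (Lys) — missense.
Codon 8: AGG (Arg) → CGG (Arg) — synonymous.
Codon 9: ACU (Thr) → AGU (Ser) — missense.
Synonymous: 2 of 7.

2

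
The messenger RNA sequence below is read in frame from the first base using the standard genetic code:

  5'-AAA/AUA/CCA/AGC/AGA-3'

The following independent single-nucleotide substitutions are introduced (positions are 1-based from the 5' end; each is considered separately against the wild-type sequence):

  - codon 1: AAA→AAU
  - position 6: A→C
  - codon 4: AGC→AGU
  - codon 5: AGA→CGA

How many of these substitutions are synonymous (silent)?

Codon 1: AAA (Lys) → AAU (Asn) — missense.
Codon 2: AUA (Ile) → AUC (Ile) — synonymous.
Codon 4: AGC (Ser) → AGU (Ser) — synonymous.
Codon 5: AGA (Arg) → CGA (Arg) — synonymous.
Synonymous: 3 of 4.

3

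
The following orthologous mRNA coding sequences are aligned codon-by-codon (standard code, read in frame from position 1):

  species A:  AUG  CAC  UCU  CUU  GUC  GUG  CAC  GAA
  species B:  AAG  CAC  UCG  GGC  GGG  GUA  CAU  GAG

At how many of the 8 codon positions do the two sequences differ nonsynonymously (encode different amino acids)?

3

Codon 1: AUG Met / AAG Lys — nonsynonymous.
Codon 2: CAC His / CAC His — identical.
Codon 3: UCU Ser / UCG Ser — synonymous.
Codon 4: CUU Leu / GGC Gly — nonsynonymous.
Codon 5: GUC Val / GGG Gly — nonsynonymous.
Codon 6: GUG Val / GUA Val — synonymous.
Codon 7: CAC His / CAU His — synonymous.
Codon 8: GAA Glu / GAG Glu — synonymous.
Nonsynonymous differences: 3.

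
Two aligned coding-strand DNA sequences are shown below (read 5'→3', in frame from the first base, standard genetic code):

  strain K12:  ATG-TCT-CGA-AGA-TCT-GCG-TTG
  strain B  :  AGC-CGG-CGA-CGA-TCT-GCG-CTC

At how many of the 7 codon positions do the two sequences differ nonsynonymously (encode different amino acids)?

2

Codon 1: ATG Met / AGC Ser — nonsynonymous.
Codon 2: TCT Ser / CGG Arg — nonsynonymous.
Codon 3: CGA Arg / CGA Arg — identical.
Codon 4: AGA Arg / CGA Arg — synonymous.
Codon 5: TCT Ser / TCT Ser — identical.
Codon 6: GCG Ala / GCG Ala — identical.
Codon 7: TTG Leu / CTC Leu — synonymous.
Nonsynonymous differences: 2.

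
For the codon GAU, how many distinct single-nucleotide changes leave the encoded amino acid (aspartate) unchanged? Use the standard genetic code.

Position 1: none → 0 synonymous.
Position 2: none → 0 synonymous.
Position 3: GAC → 1 synonymous.
Total: 0 + 0 + 1 = 1.

1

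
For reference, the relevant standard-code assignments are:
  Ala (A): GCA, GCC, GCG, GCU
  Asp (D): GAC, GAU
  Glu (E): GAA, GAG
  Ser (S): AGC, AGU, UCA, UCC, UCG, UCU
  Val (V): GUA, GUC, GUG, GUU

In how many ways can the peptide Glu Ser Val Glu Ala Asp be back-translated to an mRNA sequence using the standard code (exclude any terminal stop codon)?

Glu: 2 codons.
Ser: 6 codons.
Val: 4 codons.
Glu: 2 codons.
Ala: 4 codons.
Asp: 2 codons.
2 × 6 × 4 × 2 × 4 × 2 = 768.

768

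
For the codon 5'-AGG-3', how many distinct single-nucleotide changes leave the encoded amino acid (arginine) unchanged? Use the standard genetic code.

Position 1: CGG → 1 synonymous.
Position 2: none → 0 synonymous.
Position 3: AGA → 1 synonymous.
Total: 1 + 0 + 1 = 2.

2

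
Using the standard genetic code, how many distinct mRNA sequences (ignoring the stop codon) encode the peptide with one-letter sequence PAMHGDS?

1536

Pro: 4 codons.
Ala: 4 codons.
Met: 1 codon.
His: 2 codons.
Gly: 4 codons.
Asp: 2 codons.
Ser: 6 codons.
4 × 4 × 1 × 2 × 4 × 2 × 6 = 1536.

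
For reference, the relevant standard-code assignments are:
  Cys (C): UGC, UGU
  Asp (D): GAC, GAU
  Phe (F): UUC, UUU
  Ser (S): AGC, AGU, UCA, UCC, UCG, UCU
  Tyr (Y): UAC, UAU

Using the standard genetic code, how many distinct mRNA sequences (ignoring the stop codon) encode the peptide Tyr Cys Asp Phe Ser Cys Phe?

384

Tyr: 2 codons.
Cys: 2 codons.
Asp: 2 codons.
Phe: 2 codons.
Ser: 6 codons.
Cys: 2 codons.
Phe: 2 codons.
2 × 2 × 2 × 2 × 6 × 2 × 2 = 384.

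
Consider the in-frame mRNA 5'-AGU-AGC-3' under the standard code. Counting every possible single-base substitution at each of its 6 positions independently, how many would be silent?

2

Codon 1 (AGU, Ser): 1 synonymous substitution.
Codon 2 (AGC, Ser): 1 synonymous substitution.
Total: 1 + 1 = 2.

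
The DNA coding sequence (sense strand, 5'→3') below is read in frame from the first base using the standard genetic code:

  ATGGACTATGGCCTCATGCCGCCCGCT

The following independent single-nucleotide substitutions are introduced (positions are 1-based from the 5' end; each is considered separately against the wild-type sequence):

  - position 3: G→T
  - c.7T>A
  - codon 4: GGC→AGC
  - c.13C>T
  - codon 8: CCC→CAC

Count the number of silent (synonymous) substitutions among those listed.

Codon 1: ATG (Met) → ATT (Ile) — missense.
Codon 3: TAT (Tyr) → AAT (Asn) — missense.
Codon 4: GGC (Gly) → AGC (Ser) — missense.
Codon 5: CTC (Leu) → TTC (Phe) — missense.
Codon 8: CCC (Pro) → CAC (His) — missense.
Synonymous: 0 of 5.

0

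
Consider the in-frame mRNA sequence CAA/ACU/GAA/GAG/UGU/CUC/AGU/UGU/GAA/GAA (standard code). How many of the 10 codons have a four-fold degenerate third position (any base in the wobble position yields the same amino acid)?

2

Codon 1 CAA (Gln): third position 2-fold.
Codon 2 ACU (Thr): third position 4-fold.
Codon 3 GAA (Glu): third position 2-fold.
Codon 4 GAG (Glu): third position 2-fold.
Codon 5 UGU (Cys): third position 2-fold.
Codon 6 CUC (Leu): third position 4-fold.
Codon 7 AGU (Ser): third position 2-fold.
Codon 8 UGU (Cys): third position 2-fold.
Codon 9 GAA (Glu): third position 2-fold.
Codon 10 GAA (Glu): third position 2-fold.
Four-fold degenerate third positions: 2.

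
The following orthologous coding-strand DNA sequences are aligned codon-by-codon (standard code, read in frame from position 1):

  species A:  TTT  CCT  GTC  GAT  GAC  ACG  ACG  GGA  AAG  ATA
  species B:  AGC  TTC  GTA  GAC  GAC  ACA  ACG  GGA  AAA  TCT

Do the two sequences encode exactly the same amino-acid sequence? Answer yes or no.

Codon 1: TTT Phe / AGC Ser — nonsynonymous.
Codon 2: CCT Pro / TTC Phe — nonsynonymous.
Codon 3: GTC Val / GTA Val — synonymous.
Codon 4: GAT Asp / GAC Asp — synonymous.
Codon 5: GAC Asp / GAC Asp — identical.
Codon 6: ACG Thr / ACA Thr — synonymous.
Codon 7: ACG Thr / ACG Thr — identical.
Codon 8: GGA Gly / GGA Gly — identical.
Codon 9: AAG Lys / AAA Lys — synonymous.
Codon 10: ATA Ile / TCT Ser — nonsynonymous.
Nonsynonymous differences: 3 → different protein.

no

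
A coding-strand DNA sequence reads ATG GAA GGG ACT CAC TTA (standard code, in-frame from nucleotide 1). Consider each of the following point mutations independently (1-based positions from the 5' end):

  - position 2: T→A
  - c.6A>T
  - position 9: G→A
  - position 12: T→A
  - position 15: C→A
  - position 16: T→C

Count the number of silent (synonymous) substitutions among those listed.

3

Codon 1: ATG (Met) → AAG (Lys) — missense.
Codon 2: GAA (Glu) → GAT (Asp) — missense.
Codon 3: GGG (Gly) → GGA (Gly) — synonymous.
Codon 4: ACT (Thr) → ACA (Thr) — synonymous.
Codon 5: CAC (His) → CAA (Gln) — missense.
Codon 6: TTA (Leu) → CTA (Leu) — synonymous.
Synonymous: 3 of 6.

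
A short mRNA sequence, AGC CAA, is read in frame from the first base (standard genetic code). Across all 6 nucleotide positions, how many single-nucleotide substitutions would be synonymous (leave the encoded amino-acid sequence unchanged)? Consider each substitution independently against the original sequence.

2

Codon 1 (AGC, Ser): 1 synonymous substitution.
Codon 2 (CAA, Gln): 1 synonymous substitution.
Total: 1 + 1 = 2.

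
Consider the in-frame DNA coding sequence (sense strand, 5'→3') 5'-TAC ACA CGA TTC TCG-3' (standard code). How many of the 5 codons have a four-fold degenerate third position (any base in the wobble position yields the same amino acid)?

Codon 1 TAC (Tyr): third position 2-fold.
Codon 2 ACA (Thr): third position 4-fold.
Codon 3 CGA (Arg): third position 4-fold.
Codon 4 TTC (Phe): third position 2-fold.
Codon 5 TCG (Ser): third position 4-fold.
Four-fold degenerate third positions: 3.

3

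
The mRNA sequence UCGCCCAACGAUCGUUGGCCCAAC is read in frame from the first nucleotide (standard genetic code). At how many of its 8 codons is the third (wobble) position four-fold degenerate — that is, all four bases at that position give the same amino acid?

Codon 1 UCG (Ser): third position 4-fold.
Codon 2 CCC (Pro): third position 4-fold.
Codon 3 AAC (Asn): third position 2-fold.
Codon 4 GAU (Asp): third position 2-fold.
Codon 5 CGU (Arg): third position 4-fold.
Codon 6 UGG (Trp): third position 1-fold.
Codon 7 CCC (Pro): third position 4-fold.
Codon 8 AAC (Asn): third position 2-fold.
Four-fold degenerate third positions: 4.

4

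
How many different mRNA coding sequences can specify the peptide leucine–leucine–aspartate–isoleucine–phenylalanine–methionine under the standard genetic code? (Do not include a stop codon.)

Leu: 6 codons.
Leu: 6 codons.
Asp: 2 codons.
Ile: 3 codons.
Phe: 2 codons.
Met: 1 codon.
6 × 6 × 2 × 3 × 2 × 1 = 432.

432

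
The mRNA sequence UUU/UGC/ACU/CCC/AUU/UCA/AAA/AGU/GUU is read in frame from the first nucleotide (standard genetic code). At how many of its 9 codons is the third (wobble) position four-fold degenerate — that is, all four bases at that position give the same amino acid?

Codon 1 UUU (Phe): third position 2-fold.
Codon 2 UGC (Cys): third position 2-fold.
Codon 3 ACU (Thr): third position 4-fold.
Codon 4 CCC (Pro): third position 4-fold.
Codon 5 AUU (Ile): third position 3-fold.
Codon 6 UCA (Ser): third position 4-fold.
Codon 7 AAA (Lys): third position 2-fold.
Codon 8 AGU (Ser): third position 2-fold.
Codon 9 GUU (Val): third position 4-fold.
Four-fold degenerate third positions: 4.

4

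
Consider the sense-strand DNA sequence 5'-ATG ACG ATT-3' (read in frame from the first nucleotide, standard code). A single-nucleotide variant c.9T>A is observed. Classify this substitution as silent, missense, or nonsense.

silent

Position 9 falls in codon 3: ATT → Ile.
After the substitution the codon is ATA → Ile.
Both encode Ile, so the change is synonymous.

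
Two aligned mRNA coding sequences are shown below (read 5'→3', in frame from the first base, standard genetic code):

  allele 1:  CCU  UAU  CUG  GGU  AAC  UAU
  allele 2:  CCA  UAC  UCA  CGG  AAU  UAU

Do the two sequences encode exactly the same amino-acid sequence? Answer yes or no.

Codon 1: CCU Pro / CCA Pro — synonymous.
Codon 2: UAU Tyr / UAC Tyr — synonymous.
Codon 3: CUG Leu / UCA Ser — nonsynonymous.
Codon 4: GGU Gly / CGG Arg — nonsynonymous.
Codon 5: AAC Asn / AAU Asn — synonymous.
Codon 6: UAU Tyr / UAU Tyr — identical.
Nonsynonymous differences: 2 → different protein.

no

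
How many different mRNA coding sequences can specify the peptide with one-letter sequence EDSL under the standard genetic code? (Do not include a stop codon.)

144

Glu: 2 codons.
Asp: 2 codons.
Ser: 6 codons.
Leu: 6 codons.
2 × 2 × 6 × 6 = 144.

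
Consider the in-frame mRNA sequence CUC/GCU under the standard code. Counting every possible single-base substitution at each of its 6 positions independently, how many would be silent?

6

Codon 1 (CUC, Leu): 3 synonymous substitutions.
Codon 2 (GCU, Ala): 3 synonymous substitutions.
Total: 3 + 3 = 6.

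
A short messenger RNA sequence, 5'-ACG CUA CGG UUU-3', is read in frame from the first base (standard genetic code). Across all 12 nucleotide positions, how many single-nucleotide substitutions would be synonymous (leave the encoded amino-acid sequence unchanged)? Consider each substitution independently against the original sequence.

Codon 1 (ACG, Thr): 3 synonymous substitutions.
Codon 2 (CUA, Leu): 4 synonymous substitutions.
Codon 3 (CGG, Arg): 4 synonymous substitutions.
Codon 4 (UUU, Phe): 1 synonymous substitution.
Total: 3 + 4 + 4 + 1 = 12.

12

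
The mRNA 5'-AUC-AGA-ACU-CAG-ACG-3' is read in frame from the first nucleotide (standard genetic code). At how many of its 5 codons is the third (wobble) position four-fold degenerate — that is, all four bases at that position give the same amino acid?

Codon 1 AUC (Ile): third position 3-fold.
Codon 2 AGA (Arg): third position 2-fold.
Codon 3 ACU (Thr): third position 4-fold.
Codon 4 CAG (Gln): third position 2-fold.
Codon 5 ACG (Thr): third position 4-fold.
Four-fold degenerate third positions: 2.

2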